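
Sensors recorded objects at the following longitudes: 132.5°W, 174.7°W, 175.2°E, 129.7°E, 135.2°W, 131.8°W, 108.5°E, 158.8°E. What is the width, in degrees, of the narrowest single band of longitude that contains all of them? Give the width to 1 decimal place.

Sort the longitudes: -174.7°, -135.2°, -132.5°, -131.8°, +108.5°, +129.7°, +158.8°, +175.2°.
Eastward gaps between consecutive values (wrapping around): 39.5°, 2.7°, 0.7°, 240.3°, 21.2°, 29.1°, 16.4°, 10.1°.
Largest gap = 240.3° ⇒ minimal covering band is its complement: 360° − 240.3° = 119.7°.
Band runs from +108.5° eastward to -131.8°, crossing the antimeridian.

119.7°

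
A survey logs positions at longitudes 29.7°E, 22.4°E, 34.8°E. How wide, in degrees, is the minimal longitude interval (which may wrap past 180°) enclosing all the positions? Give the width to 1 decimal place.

Sort the longitudes: +22.4°, +29.7°, +34.8°.
Eastward gaps between consecutive values (wrapping around): 7.3°, 5.1°, 347.6°.
Largest gap = 347.6° ⇒ minimal covering band is its complement: 360° − 347.6° = 12.4°.
Band runs from +22.4° eastward to +34.8°.

12.4°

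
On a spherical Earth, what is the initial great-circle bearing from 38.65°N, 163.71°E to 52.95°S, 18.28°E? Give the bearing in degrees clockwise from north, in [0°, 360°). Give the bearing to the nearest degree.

227°

Δλ = 18.28 − 163.71 = -145.43°.
θ = atan2( sin Δλ · cos φ₂ , cos φ₁ · sin φ₂ − sin φ₁ · cos φ₂ · cos Δλ )
  = atan2(-0.34187, -0.31344) = -132.516° → normalised to [0°, 360°): 227.484°.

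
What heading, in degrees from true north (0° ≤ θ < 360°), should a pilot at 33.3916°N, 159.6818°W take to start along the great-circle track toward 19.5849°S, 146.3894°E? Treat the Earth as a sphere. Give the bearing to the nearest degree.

Δλ = 146.3894 − -159.6818 = 306.0712°; wrapped into (−180°, 180°]: -53.9288°.
θ = atan2( sin Δλ · cos φ₂ , cos φ₁ · sin φ₂ − sin φ₁ · cos φ₂ · cos Δλ )
  = atan2(-0.76152, -0.58517) = -127.539° → normalised to [0°, 360°): 232.461°.

232°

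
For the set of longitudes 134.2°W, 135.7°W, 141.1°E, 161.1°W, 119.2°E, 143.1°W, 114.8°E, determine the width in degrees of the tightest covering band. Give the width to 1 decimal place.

111.0°

Sort the longitudes: -161.1°, -143.1°, -135.7°, -134.2°, +114.8°, +119.2°, +141.1°.
Eastward gaps between consecutive values (wrapping around): 18.0°, 7.4°, 1.5°, 249.0°, 4.4°, 21.9°, 57.8°.
Largest gap = 249.0° ⇒ minimal covering band is its complement: 360° − 249.0° = 111.0°.
Band runs from +114.8° eastward to -134.2°, crossing the antimeridian.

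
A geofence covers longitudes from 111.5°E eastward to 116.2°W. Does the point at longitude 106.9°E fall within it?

Band width going east from +111.5° to -116.2°: ((-116.2 − 111.5) mod 360) = 132.3°.
Offset of +106.9° east of the west edge: ((106.9 − 111.5) mod 360) = 355.4°.
355.4° > 132.3° ⇒ outside.

No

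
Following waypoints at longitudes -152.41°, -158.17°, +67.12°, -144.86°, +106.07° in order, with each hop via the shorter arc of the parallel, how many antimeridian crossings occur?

3

Leg 1: -152.41° → -158.17°, shortest Δλ = -5.76° (west) — does not cross 180°.
Leg 2: -158.17° → +67.12°, shortest Δλ = -134.71° (west) — crosses 180°.
Leg 3: +67.12° → -144.86°, shortest Δλ = 148.02° (east) — crosses 180°.
Leg 4: -144.86° → +106.07°, shortest Δλ = -109.07° (west) — crosses 180°.
Total crossings: 3.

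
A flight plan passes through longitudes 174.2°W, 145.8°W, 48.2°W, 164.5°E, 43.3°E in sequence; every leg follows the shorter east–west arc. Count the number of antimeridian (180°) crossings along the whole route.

Leg 1: -174.2° → -145.8°, shortest Δλ = 28.4° (east) — does not cross 180°.
Leg 2: -145.8° → -48.2°, shortest Δλ = 97.6° (east) — does not cross 180°.
Leg 3: -48.2° → +164.5°, shortest Δλ = -147.3° (west) — crosses 180°.
Leg 4: +164.5° → +43.3°, shortest Δλ = -121.2° (west) — does not cross 180°.
Total crossings: 1.

1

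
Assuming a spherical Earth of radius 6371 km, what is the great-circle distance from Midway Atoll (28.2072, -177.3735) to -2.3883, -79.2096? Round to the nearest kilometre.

10933 km

Δλ = -79.2096 − -177.3735 = 98.1639°.
Δφ = -2.3883 − 28.2072 = -30.5955°.
a = sin²(Δφ/2) + cos φ₁ · cos φ₂ · sin²(Δλ/2) = 0.572365.
c = 2·atan2(√a, √(1−a)) = 1.71604 rad → d = 6371·c ≈ 10932.86 km.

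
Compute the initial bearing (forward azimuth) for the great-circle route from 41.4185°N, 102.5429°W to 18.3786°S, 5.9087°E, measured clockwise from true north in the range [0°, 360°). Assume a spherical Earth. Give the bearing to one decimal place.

92.4°

Δλ = 5.9087 − -102.5429 = 108.4516°.
θ = atan2( sin Δλ · cos φ₂ , cos φ₁ · sin φ₂ − sin φ₁ · cos φ₂ · cos Δλ )
  = atan2(0.90021, -0.03773) = 92.400° → normalised to [0°, 360°): 92.400°.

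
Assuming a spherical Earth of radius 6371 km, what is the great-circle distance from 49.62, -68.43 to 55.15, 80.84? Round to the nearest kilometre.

Δλ = 80.84 − -68.43 = 149.27°.
Δφ = 55.15 − 49.62 = 5.53°.
a = sin²(Δφ/2) + cos φ₁ · cos φ₂ · sin²(Δλ/2) = 0.346539.
c = 2·atan2(√a, √(1−a)) = 1.25884 rad → d = 6371·c ≈ 8020.07 km.

8020 km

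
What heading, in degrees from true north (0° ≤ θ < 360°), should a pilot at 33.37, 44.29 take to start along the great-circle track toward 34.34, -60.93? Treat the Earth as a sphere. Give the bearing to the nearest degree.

307°

Δλ = -60.93 − 44.29 = -105.22°.
θ = atan2( sin Δλ · cos φ₂ , cos φ₁ · sin φ₂ − sin φ₁ · cos φ₂ · cos Δλ )
  = atan2(-0.79674, 0.59033) = -53.464° → normalised to [0°, 360°): 306.536°.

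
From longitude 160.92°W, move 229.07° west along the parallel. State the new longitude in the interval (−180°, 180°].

29.99°W

Start at -160.92°; shift −229.07° → -389.99°.
-389.99° lies outside (−180°, 180°]; add 360° → -29.99°.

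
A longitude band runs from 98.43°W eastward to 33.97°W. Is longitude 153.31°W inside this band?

Band width going east from -98.43° to -33.97°: ((-33.97 − -98.43) mod 360) = 64.46°.
Offset of -153.31° east of the west edge: ((-153.31 − -98.43) mod 360) = 305.12°.
305.12° > 64.46° ⇒ outside.

No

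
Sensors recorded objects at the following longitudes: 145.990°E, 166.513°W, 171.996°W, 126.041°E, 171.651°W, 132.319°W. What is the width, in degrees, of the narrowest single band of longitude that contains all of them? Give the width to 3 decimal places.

Sort the longitudes: -171.996°, -171.651°, -166.513°, -132.319°, +126.041°, +145.990°.
Eastward gaps between consecutive values (wrapping around): 0.345°, 5.138°, 34.194°, 258.360°, 19.949°, 42.014°.
Largest gap = 258.360° ⇒ minimal covering band is its complement: 360° − 258.360° = 101.640°.
Band runs from +126.041° eastward to -132.319°, crossing the antimeridian.

101.640°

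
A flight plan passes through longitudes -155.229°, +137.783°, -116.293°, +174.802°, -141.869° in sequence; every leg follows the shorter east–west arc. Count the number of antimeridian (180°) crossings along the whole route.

Leg 1: -155.229° → +137.783°, shortest Δλ = -66.988° (west) — crosses 180°.
Leg 2: +137.783° → -116.293°, shortest Δλ = 105.924° (east) — crosses 180°.
Leg 3: -116.293° → +174.802°, shortest Δλ = -68.905° (west) — crosses 180°.
Leg 4: +174.802° → -141.869°, shortest Δλ = 43.329° (east) — crosses 180°.
Total crossings: 4.

4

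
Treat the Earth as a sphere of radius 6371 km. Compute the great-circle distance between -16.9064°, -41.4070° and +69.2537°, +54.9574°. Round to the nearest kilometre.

Δλ = 54.9574 − -41.4070 = 96.3644°.
Δφ = 69.2537 − -16.9064 = 86.1601°.
a = sin²(Δφ/2) + cos φ₁ · cos φ₂ · sin²(Δλ/2) = 0.654761.
c = 2·atan2(√a, √(1−a)) = 1.88549 rad → d = 6371·c ≈ 12012.44 km.

12012 km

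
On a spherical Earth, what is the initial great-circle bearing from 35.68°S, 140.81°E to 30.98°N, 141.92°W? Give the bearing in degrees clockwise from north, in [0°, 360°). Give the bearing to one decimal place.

Δλ = -141.92 − 140.81 = -282.73°; wrapped into (−180°, 180°]: 77.27°.
θ = atan2( sin Δλ · cos φ₂ , cos φ₁ · sin φ₂ − sin φ₁ · cos φ₂ · cos Δλ )
  = atan2(0.83627, 0.52831) = 57.718° → normalised to [0°, 360°): 57.718°.

57.7°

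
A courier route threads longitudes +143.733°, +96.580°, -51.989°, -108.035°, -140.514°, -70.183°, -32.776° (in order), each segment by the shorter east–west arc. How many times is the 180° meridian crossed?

0

Leg 1: +143.733° → +96.580°, shortest Δλ = -47.153° (west) — does not cross 180°.
Leg 2: +96.580° → -51.989°, shortest Δλ = -148.569° (west) — does not cross 180°.
Leg 3: -51.989° → -108.035°, shortest Δλ = -56.046° (west) — does not cross 180°.
Leg 4: -108.035° → -140.514°, shortest Δλ = -32.479° (west) — does not cross 180°.
Leg 5: -140.514° → -70.183°, shortest Δλ = 70.331° (east) — does not cross 180°.
Leg 6: -70.183° → -32.776°, shortest Δλ = 37.407° (east) — does not cross 180°.
Total crossings: 0.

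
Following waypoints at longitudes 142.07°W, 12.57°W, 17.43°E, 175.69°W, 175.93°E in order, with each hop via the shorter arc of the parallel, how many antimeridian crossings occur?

2

Leg 1: -142.07° → -12.57°, shortest Δλ = 129.5° (east) — does not cross 180°.
Leg 2: -12.57° → +17.43°, shortest Δλ = 30.0° (east) — does not cross 180°.
Leg 3: +17.43° → -175.69°, shortest Δλ = 166.88° (east) — crosses 180°.
Leg 4: -175.69° → +175.93°, shortest Δλ = -8.38° (west) — crosses 180°.
Total crossings: 2.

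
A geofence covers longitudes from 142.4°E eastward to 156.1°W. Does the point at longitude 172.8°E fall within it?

Yes

Band width going east from +142.4° to -156.1°: ((-156.1 − 142.4) mod 360) = 61.5°.
Offset of +172.8° east of the west edge: ((172.8 − 142.4) mod 360) = 30.4°.
30.4° ≤ 61.5° ⇒ inside.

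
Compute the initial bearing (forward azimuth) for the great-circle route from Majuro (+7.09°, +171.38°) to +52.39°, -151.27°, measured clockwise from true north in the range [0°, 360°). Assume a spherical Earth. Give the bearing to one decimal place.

Δλ = -151.27 − 171.38 = -322.65°; wrapped into (−180°, 180°]: 37.35°.
θ = atan2( sin Δλ · cos φ₂ , cos φ₁ · sin φ₂ − sin φ₁ · cos φ₂ · cos Δλ )
  = atan2(0.37025, 0.72625) = 27.013° → normalised to [0°, 360°): 27.013°.

27.0°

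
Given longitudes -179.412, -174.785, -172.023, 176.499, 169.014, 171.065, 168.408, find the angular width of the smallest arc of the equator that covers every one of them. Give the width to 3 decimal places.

19.569°

Sort the longitudes: -179.412°, -174.785°, -172.023°, +168.408°, +169.014°, +171.065°, +176.499°.
Eastward gaps between consecutive values (wrapping around): 4.627°, 2.762°, 340.431°, 0.606°, 2.051°, 5.434°, 4.089°.
Largest gap = 340.431° ⇒ minimal covering band is its complement: 360° − 340.431° = 19.569°.
Band runs from +168.408° eastward to -172.023°, crossing the antimeridian.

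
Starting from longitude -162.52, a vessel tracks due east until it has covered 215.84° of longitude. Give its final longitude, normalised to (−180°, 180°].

+53.32°

Start at -162.52°; shift +215.84° → +53.32°.
+53.32° already lies in (−180°, 180°].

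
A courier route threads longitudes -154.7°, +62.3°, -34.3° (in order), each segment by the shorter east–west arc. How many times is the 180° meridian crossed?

Leg 1: -154.7° → +62.3°, shortest Δλ = -143.0° (west) — crosses 180°.
Leg 2: +62.3° → -34.3°, shortest Δλ = -96.6° (west) — does not cross 180°.
Total crossings: 1.

1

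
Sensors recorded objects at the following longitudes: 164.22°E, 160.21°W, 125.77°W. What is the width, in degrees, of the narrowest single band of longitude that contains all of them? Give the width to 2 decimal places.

70.01°

Sort the longitudes: -160.21°, -125.77°, +164.22°.
Eastward gaps between consecutive values (wrapping around): 34.44°, 289.99°, 35.57°.
Largest gap = 289.99° ⇒ minimal covering band is its complement: 360° − 289.99° = 70.01°.
Band runs from +164.22° eastward to -125.77°, crossing the antimeridian.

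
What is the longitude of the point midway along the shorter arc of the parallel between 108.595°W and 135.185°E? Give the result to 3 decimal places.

166.705°W

Signed shortest Δλ from -108.595° to +135.185° is -116.220°.
Midpoint longitude = -108.595° + (-116.220°)/2 = -108.595° − 58.110° = -166.705°.
(The naïve average (-108.595 + +135.185)/2 = 13.295° is on the wrong side of the globe.)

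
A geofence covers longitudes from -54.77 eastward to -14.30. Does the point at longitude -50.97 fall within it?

Band width going east from -54.77° to -14.30°: ((-14.30 − -54.77) mod 360) = 40.47°.
Offset of -50.97° east of the west edge: ((-50.97 − -54.77) mod 360) = 3.80°.
3.80° ≤ 40.47° ⇒ inside.

Yes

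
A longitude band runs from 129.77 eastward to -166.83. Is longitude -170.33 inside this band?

Band width going east from +129.77° to -166.83°: ((-166.83 − 129.77) mod 360) = 63.40°.
Offset of -170.33° east of the west edge: ((-170.33 − 129.77) mod 360) = 59.90°.
59.90° ≤ 63.40° ⇒ inside.

Yes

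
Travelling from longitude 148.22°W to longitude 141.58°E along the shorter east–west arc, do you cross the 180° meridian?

Naïve |141.58 − -148.22| = 289.8° > 180°, so the shorter arc goes the other way round — across 180°.
Signed shortest Δλ = ((141.58 − -148.22 + 180) mod 360) − 180 = -70.2°.
Going west by 70.2° from -148.22° passes through 180° before reaching +141.58°.

Yes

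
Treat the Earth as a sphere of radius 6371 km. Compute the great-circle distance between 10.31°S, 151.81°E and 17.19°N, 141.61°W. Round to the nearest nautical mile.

4281 nmi

Δλ = -141.61 − 151.81 = -293.42°; wrapped into (−180°, 180°]: 66.58°.
Δφ = 17.19 − -10.31 = 27.50°.
a = sin²(Δφ/2) + cos φ₁ · cos φ₂ · sin²(Δλ/2) = 0.339656.
c = 2·atan2(√a, √(1−a)) = 1.24434 rad → d = 6371·c ≈ 7927.69 km ≈ 4280.61 nmi.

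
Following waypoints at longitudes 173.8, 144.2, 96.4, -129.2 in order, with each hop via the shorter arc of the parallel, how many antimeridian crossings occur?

1

Leg 1: +173.8° → +144.2°, shortest Δλ = -29.6° (west) — does not cross 180°.
Leg 2: +144.2° → +96.4°, shortest Δλ = -47.8° (west) — does not cross 180°.
Leg 3: +96.4° → -129.2°, shortest Δλ = 134.4° (east) — crosses 180°.
Total crossings: 1.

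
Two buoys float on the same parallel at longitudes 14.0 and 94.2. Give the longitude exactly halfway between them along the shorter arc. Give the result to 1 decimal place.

Signed shortest Δλ from +14.0° to +94.2° is +80.2°.
Midpoint longitude = +14.0° + (+80.2°)/2 = +14.0° + 40.1° = +54.1°.

+54.1°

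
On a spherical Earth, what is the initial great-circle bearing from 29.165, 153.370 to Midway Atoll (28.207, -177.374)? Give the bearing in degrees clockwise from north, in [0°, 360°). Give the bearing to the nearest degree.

85°

Δλ = -177.374 − 153.370 = -330.744°; wrapped into (−180°, 180°]: 29.256°.
θ = atan2( sin Δλ · cos φ₂ , cos φ₁ · sin φ₂ − sin φ₁ · cos φ₂ · cos Δλ )
  = atan2(0.43068, 0.03806) = 84.950° → normalised to [0°, 360°): 84.950°.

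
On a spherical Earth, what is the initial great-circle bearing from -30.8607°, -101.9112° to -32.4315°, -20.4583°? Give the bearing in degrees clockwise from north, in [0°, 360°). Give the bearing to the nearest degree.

115°

Δλ = -20.4583 − -101.9112 = 81.4529°.
θ = atan2( sin Δλ · cos φ₂ , cos φ₁ · sin φ₂ − sin φ₁ · cos φ₂ · cos Δλ )
  = atan2(0.83466, -0.39602) = 115.383° → normalised to [0°, 360°): 115.383°.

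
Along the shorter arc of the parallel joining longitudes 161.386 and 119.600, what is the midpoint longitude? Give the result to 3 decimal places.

Signed shortest Δλ from +161.386° to +119.600° is -41.786°.
Midpoint longitude = +161.386° + (-41.786°)/2 = +161.386° − 20.893° = +140.493°.

+140.493°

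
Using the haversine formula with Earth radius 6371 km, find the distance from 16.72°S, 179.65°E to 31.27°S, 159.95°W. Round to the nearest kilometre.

2621 km

Δλ = -159.95 − 179.65 = -339.60°; wrapped into (−180°, 180°]: 20.40°.
Δφ = -31.27 − -16.72 = -14.55°.
a = sin²(Δφ/2) + cos φ₁ · cos φ₂ · sin²(Δλ/2) = 0.041706.
c = 2·atan2(√a, √(1−a)) = 0.41133 rad → d = 6371·c ≈ 2620.61 km.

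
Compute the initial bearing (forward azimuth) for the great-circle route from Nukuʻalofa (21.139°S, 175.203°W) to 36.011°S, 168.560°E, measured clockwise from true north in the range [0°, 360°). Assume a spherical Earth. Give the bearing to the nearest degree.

220°

Δλ = 168.560 − -175.203 = 343.763°; wrapped into (−180°, 180°]: -16.237°.
θ = atan2( sin Δλ · cos φ₂ , cos φ₁ · sin φ₂ − sin φ₁ · cos φ₂ · cos Δλ )
  = atan2(-0.22618, -0.26830) = -139.868° → normalised to [0°, 360°): 220.132°.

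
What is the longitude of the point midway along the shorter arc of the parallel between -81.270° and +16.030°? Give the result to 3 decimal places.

-32.620°

Signed shortest Δλ from -81.270° to +16.030° is +97.300°.
Midpoint longitude = -81.270° + (+97.300°)/2 = -81.270° + 48.650° = -32.620°.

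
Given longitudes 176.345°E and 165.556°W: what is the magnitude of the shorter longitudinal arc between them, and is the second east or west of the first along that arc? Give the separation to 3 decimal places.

18.099° east

Raw difference: -165.556 − 176.345 = -341.901°.
Normalise into (−180°, 180°]: -341.901° + 360° = 18.099°.
Positive ⇒ the second point lies to the east; separation 18.099°.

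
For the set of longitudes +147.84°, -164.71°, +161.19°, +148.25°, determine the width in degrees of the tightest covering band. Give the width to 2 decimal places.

47.45°

Sort the longitudes: -164.71°, +147.84°, +148.25°, +161.19°.
Eastward gaps between consecutive values (wrapping around): 312.55°, 0.41°, 12.94°, 34.10°.
Largest gap = 312.55° ⇒ minimal covering band is its complement: 360° − 312.55° = 47.45°.
Band runs from +147.84° eastward to -164.71°, crossing the antimeridian.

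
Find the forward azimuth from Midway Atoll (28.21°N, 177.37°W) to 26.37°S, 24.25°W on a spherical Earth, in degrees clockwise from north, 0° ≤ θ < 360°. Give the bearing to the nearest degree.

92°

Δλ = -24.25 − -177.37 = 153.12°.
θ = atan2( sin Δλ · cos φ₂ , cos φ₁ · sin φ₂ − sin φ₁ · cos φ₂ · cos Δλ )
  = atan2(0.40508, -0.01365) = 91.930° → normalised to [0°, 360°): 91.930°.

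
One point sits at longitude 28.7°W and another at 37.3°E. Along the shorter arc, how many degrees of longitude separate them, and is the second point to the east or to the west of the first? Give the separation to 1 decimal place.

Raw difference: 37.3 − -28.7 = 66.0°.
Normalise into (−180°, 180°]: 66.0° stays 66.0°.
Positive ⇒ the second point lies to the east; separation 66.0°.

66.0° east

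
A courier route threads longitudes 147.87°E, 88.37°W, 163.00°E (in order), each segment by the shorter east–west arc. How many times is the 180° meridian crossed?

Leg 1: +147.87° → -88.37°, shortest Δλ = 123.76° (east) — crosses 180°.
Leg 2: -88.37° → +163.00°, shortest Δλ = -108.63° (west) — crosses 180°.
Total crossings: 2.

2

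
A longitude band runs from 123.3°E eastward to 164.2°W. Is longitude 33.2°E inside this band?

Band width going east from +123.3° to -164.2°: ((-164.2 − 123.3) mod 360) = 72.5°.
Offset of +33.2° east of the west edge: ((33.2 − 123.3) mod 360) = 269.9°.
269.9° > 72.5° ⇒ outside.

No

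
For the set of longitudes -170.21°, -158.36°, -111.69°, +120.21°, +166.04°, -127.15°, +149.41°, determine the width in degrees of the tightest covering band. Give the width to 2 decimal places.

Sort the longitudes: -170.21°, -158.36°, -127.15°, -111.69°, +120.21°, +149.41°, +166.04°.
Eastward gaps between consecutive values (wrapping around): 11.85°, 31.21°, 15.46°, 231.90°, 29.20°, 16.63°, 23.75°.
Largest gap = 231.90° ⇒ minimal covering band is its complement: 360° − 231.90° = 128.10°.
Band runs from +120.21° eastward to -111.69°, crossing the antimeridian.

128.10°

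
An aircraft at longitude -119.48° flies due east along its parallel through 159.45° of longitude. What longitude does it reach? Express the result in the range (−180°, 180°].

+39.97°

Start at -119.48°; shift +159.45° → +39.97°.
+39.97° already lies in (−180°, 180°].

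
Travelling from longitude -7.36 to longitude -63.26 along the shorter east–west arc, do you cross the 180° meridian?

No

Signed shortest Δλ = ((-63.26 − -7.36 + 180) mod 360) − 180 = -55.9°.
Going west by 55.9° from -7.36° reaches -63.26° without touching 180°.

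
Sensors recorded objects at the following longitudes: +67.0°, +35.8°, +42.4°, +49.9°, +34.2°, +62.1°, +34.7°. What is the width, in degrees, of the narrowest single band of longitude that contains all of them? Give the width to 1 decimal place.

32.8°

Sort the longitudes: +34.2°, +34.7°, +35.8°, +42.4°, +49.9°, +62.1°, +67.0°.
Eastward gaps between consecutive values (wrapping around): 0.5°, 1.1°, 6.6°, 7.5°, 12.2°, 4.9°, 327.2°.
Largest gap = 327.2° ⇒ minimal covering band is its complement: 360° − 327.2° = 32.8°.
Band runs from +34.2° eastward to +67.0°.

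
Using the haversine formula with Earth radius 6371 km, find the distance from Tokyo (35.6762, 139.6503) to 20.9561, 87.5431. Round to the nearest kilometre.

Δλ = 87.5431 − 139.6503 = -52.1072°.
Δφ = 20.9561 − 35.6762 = -14.7201°.
a = sin²(Δφ/2) + cos φ₁ · cos φ₂ · sin²(Δλ/2) = 0.162749.
c = 2·atan2(√a, √(1−a)) = 0.83051 rad → d = 6371·c ≈ 5291.15 km.

5291 km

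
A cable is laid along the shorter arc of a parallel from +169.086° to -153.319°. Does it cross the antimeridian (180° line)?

Naïve |-153.319 − 169.086| = 322.405° > 180°, so the shorter arc goes the other way round — across 180°.
Signed shortest Δλ = ((-153.319 − 169.086 + 180) mod 360) − 180 = 37.595°.
Going east by 37.595° from +169.086° passes through 180° before reaching -153.319°.

Yes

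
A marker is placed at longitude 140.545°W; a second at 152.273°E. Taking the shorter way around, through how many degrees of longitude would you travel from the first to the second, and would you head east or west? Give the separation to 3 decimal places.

67.182° west

Raw difference: 152.273 − -140.545 = 292.818°.
Normalise into (−180°, 180°]: 292.818° − 360° = -67.182°.
Negative ⇒ the second point lies to the west; separation 67.182°.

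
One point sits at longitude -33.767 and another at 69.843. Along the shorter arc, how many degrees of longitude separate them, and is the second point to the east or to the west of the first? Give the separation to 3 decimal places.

Raw difference: 69.843 − -33.767 = 103.61°.
Normalise into (−180°, 180°]: 103.61° stays 103.61°.
Positive ⇒ the second point lies to the east; separation 103.610°.

103.610° east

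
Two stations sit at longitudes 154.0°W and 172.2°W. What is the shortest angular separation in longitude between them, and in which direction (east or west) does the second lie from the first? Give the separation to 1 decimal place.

18.2° west

Raw difference: -172.2 − -154.0 = -18.2°.
Normalise into (−180°, 180°]: -18.2° stays -18.2°.
Negative ⇒ the second point lies to the west; separation 18.2°.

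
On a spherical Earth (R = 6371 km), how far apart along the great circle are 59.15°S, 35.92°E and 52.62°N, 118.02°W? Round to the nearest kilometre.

Δλ = -118.02 − 35.92 = -153.94°.
Δφ = 52.62 − -59.15 = 111.77°.
a = sin²(Δφ/2) + cos φ₁ · cos φ₂ · sin²(Δλ/2) = 0.980931.
c = 2·atan2(√a, √(1−a)) = 2.86453 rad → d = 6371·c ≈ 18249.91 km.

18250 km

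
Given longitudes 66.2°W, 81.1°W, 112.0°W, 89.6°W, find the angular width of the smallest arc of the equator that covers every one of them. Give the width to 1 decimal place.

45.8°

Sort the longitudes: -112.0°, -89.6°, -81.1°, -66.2°.
Eastward gaps between consecutive values (wrapping around): 22.4°, 8.5°, 14.9°, 314.2°.
Largest gap = 314.2° ⇒ minimal covering band is its complement: 360° − 314.2° = 45.8°.
Band runs from -112.0° eastward to -66.2°.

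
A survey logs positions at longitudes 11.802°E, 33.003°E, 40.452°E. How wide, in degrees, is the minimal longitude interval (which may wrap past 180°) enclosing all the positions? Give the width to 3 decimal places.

Sort the longitudes: +11.802°, +33.003°, +40.452°.
Eastward gaps between consecutive values (wrapping around): 21.201°, 7.449°, 331.350°.
Largest gap = 331.350° ⇒ minimal covering band is its complement: 360° − 331.350° = 28.650°.
Band runs from +11.802° eastward to +40.452°.

28.650°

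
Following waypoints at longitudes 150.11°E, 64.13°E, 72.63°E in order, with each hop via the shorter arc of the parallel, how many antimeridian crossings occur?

0

Leg 1: +150.11° → +64.13°, shortest Δλ = -85.98° (west) — does not cross 180°.
Leg 2: +64.13° → +72.63°, shortest Δλ = 8.5° (east) — does not cross 180°.
Total crossings: 0.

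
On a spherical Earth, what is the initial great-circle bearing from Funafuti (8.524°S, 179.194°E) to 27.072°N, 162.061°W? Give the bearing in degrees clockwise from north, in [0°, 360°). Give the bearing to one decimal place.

26.5°

Δλ = -162.061 − 179.194 = -341.255°; wrapped into (−180°, 180°]: 18.745°.
θ = atan2( sin Δλ · cos φ₂ , cos φ₁ · sin φ₂ − sin φ₁ · cos φ₂ · cos Δλ )
  = atan2(0.28615, 0.57507) = 26.455° → normalised to [0°, 360°): 26.455°.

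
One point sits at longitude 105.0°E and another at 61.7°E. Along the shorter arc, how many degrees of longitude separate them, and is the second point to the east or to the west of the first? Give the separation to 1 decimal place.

Raw difference: 61.7 − 105.0 = -43.3°.
Normalise into (−180°, 180°]: -43.3° stays -43.3°.
Negative ⇒ the second point lies to the west; separation 43.3°.

43.3° west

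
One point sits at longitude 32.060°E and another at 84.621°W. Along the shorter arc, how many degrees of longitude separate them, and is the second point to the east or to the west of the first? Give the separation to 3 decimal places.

116.681° west

Raw difference: -84.621 − 32.060 = -116.681°.
Normalise into (−180°, 180°]: -116.681° stays -116.681°.
Negative ⇒ the second point lies to the west; separation 116.681°.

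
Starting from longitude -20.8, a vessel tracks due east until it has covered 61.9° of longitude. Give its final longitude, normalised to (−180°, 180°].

Start at -20.8°; shift +61.9° → +41.1°.
+41.1° already lies in (−180°, 180°].

+41.1°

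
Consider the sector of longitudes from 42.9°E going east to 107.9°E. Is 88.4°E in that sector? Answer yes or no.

Yes

Band width going east from +42.9° to +107.9°: ((107.9 − 42.9) mod 360) = 65.0°.
Offset of +88.4° east of the west edge: ((88.4 − 42.9) mod 360) = 45.5°.
45.5° ≤ 65.0° ⇒ inside.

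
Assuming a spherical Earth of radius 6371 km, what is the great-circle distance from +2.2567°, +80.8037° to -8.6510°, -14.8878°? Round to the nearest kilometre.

10671 km

Δλ = -14.8878 − 80.8037 = -95.6915°.
Δφ = -8.6510 − 2.2567 = -10.9077°.
a = sin²(Δφ/2) + cos φ₁ · cos φ₂ · sin²(Δλ/2) = 0.551945.
c = 2·atan2(√a, √(1−a)) = 1.67487 rad → d = 6371·c ≈ 10670.63 km.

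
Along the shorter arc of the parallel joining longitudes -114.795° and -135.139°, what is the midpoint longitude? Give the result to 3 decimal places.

Signed shortest Δλ from -114.795° to -135.139° is -20.344°.
Midpoint longitude = -114.795° + (-20.344°)/2 = -114.795° − 10.172° = -124.967°.

-124.967°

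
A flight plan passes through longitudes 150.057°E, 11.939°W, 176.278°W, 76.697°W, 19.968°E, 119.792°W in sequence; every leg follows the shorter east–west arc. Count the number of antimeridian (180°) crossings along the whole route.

Leg 1: +150.057° → -11.939°, shortest Δλ = -161.996° (west) — does not cross 180°.
Leg 2: -11.939° → -176.278°, shortest Δλ = -164.339° (west) — does not cross 180°.
Leg 3: -176.278° → -76.697°, shortest Δλ = 99.581° (east) — does not cross 180°.
Leg 4: -76.697° → +19.968°, shortest Δλ = 96.665° (east) — does not cross 180°.
Leg 5: +19.968° → -119.792°, shortest Δλ = -139.76° (west) — does not cross 180°.
Total crossings: 0.

0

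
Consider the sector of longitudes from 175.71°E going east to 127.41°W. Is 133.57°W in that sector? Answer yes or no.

Band width going east from +175.71° to -127.41°: ((-127.41 − 175.71) mod 360) = 56.88°.
Offset of -133.57° east of the west edge: ((-133.57 − 175.71) mod 360) = 50.72°.
50.72° ≤ 56.88° ⇒ inside.

Yes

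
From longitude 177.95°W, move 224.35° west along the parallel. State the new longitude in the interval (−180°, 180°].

Start at -177.95°; shift −224.35° → -402.30°.
-402.30° lies outside (−180°, 180°]; add 360° → -42.30°.

42.30°W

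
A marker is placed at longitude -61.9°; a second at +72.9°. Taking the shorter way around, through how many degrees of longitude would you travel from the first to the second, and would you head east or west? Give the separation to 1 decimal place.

Raw difference: 72.9 − -61.9 = 134.8°.
Normalise into (−180°, 180°]: 134.8° stays 134.8°.
Positive ⇒ the second point lies to the east; separation 134.8°.

134.8° east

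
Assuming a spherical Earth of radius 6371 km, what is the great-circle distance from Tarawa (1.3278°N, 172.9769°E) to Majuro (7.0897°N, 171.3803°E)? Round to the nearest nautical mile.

359 nmi

Δλ = 171.3803 − 172.9769 = -1.5966°.
Δφ = 7.0897 − 1.3278 = 5.7619°.
a = sin²(Δφ/2) + cos φ₁ · cos φ₂ · sin²(Δλ/2) = 0.002719.
c = 2·atan2(√a, √(1−a)) = 0.10433 rad → d = 6371·c ≈ 664.69 km ≈ 358.90 nmi.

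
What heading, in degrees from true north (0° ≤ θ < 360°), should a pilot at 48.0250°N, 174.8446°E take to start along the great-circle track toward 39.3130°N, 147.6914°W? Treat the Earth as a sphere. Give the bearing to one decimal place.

94.0°

Δλ = -147.6914 − 174.8446 = -322.5360°; wrapped into (−180°, 180°]: 37.4640°.
θ = atan2( sin Δλ · cos φ₂ , cos φ₁ · sin φ₂ − sin φ₁ · cos φ₂ · cos Δλ )
  = atan2(0.47061, -0.03283) = 93.990° → normalised to [0°, 360°): 93.990°.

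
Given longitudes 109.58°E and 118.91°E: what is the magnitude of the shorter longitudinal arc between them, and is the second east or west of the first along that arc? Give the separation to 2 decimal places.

Raw difference: 118.91 − 109.58 = 9.33°.
Normalise into (−180°, 180°]: 9.33° stays 9.33°.
Positive ⇒ the second point lies to the east; separation 9.33°.

9.33° east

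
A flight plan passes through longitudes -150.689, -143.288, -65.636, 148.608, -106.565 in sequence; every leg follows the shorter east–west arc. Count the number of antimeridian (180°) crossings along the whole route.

2

Leg 1: -150.689° → -143.288°, shortest Δλ = 7.401° (east) — does not cross 180°.
Leg 2: -143.288° → -65.636°, shortest Δλ = 77.652° (east) — does not cross 180°.
Leg 3: -65.636° → +148.608°, shortest Δλ = -145.756° (west) — crosses 180°.
Leg 4: +148.608° → -106.565°, shortest Δλ = 104.827° (east) — crosses 180°.
Total crossings: 2.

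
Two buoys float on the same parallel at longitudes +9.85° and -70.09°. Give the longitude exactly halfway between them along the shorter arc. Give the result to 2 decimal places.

-30.12°

Signed shortest Δλ from +9.85° to -70.09° is -79.94°.
Midpoint longitude = +9.85° + (-79.94°)/2 = +9.85° − 39.97° = -30.12°.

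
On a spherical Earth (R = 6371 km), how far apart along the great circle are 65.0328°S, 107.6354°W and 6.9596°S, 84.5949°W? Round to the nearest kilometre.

6705 km

Δλ = -84.5949 − -107.6354 = 23.0405°.
Δφ = -6.9596 − -65.0328 = 58.0732°.
a = sin²(Δφ/2) + cos φ₁ · cos φ₂ · sin²(Δλ/2) = 0.252294.
c = 2·atan2(√a, √(1−a)) = 1.05249 rad → d = 6371·c ≈ 6705.40 km.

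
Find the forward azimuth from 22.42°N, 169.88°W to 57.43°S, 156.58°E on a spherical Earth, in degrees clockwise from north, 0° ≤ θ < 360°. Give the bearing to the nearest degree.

197°

Δλ = 156.58 − -169.88 = 326.46°; wrapped into (−180°, 180°]: -33.54°.
θ = atan2( sin Δλ · cos φ₂ , cos φ₁ · sin φ₂ − sin φ₁ · cos φ₂ · cos Δλ )
  = atan2(-0.29744, -0.95016) = -162.618° → normalised to [0°, 360°): 197.382°.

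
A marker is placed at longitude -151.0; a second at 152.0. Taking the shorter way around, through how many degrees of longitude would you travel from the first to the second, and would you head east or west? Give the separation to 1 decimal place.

Raw difference: 152.0 − -151.0 = 303.0°.
Normalise into (−180°, 180°]: 303.0° − 360° = -57.0°.
Negative ⇒ the second point lies to the west; separation 57.0°.

57.0° west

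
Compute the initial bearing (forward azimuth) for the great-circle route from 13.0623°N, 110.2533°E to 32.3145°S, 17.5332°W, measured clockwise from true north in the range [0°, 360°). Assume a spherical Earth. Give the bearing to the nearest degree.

239°

Δλ = -17.5332 − 110.2533 = -127.7865°.
θ = atan2( sin Δλ · cos φ₂ , cos φ₁ · sin φ₂ − sin φ₁ · cos φ₂ · cos Δλ )
  = atan2(-0.66790, -0.40370) = -121.150° → normalised to [0°, 360°): 238.850°.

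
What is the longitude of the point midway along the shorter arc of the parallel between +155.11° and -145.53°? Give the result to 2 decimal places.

-175.21°

Signed shortest Δλ from +155.11° to -145.53° is +59.36°.
Midpoint longitude = +155.11° + (+59.36°)/2 = +155.11° + 29.68° = +184.79°.
Normalise into (−180°, 180°]: -175.21°.
(The naïve average (+155.11 + -145.53)/2 = 4.79° is on the wrong side of the globe.)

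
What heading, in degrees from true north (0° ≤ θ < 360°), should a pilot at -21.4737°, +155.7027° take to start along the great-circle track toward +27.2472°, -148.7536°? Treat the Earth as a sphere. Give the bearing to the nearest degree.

50°

Δλ = -148.7536 − 155.7027 = -304.4563°; wrapped into (−180°, 180°]: 55.5437°.
θ = atan2( sin Δλ · cos φ₂ , cos φ₁ · sin φ₂ − sin φ₁ · cos φ₂ · cos Δλ )
  = atan2(0.73306, 0.61019) = 50.227° → normalised to [0°, 360°): 50.227°.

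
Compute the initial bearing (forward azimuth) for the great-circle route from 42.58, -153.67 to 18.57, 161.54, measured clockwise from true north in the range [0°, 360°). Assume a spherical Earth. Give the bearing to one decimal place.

251.7°

Δλ = 161.54 − -153.67 = 315.21°; wrapped into (−180°, 180°]: -44.79°.
θ = atan2( sin Δλ · cos φ₂ , cos φ₁ · sin φ₂ − sin φ₁ · cos φ₂ · cos Δλ )
  = atan2(-0.66783, -0.22070) = -108.287° → normalised to [0°, 360°): 251.713°.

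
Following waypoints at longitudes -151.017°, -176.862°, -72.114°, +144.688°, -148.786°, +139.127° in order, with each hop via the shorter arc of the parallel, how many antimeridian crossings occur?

Leg 1: -151.017° → -176.862°, shortest Δλ = -25.845° (west) — does not cross 180°.
Leg 2: -176.862° → -72.114°, shortest Δλ = 104.748° (east) — does not cross 180°.
Leg 3: -72.114° → +144.688°, shortest Δλ = -143.198° (west) — crosses 180°.
Leg 4: +144.688° → -148.786°, shortest Δλ = 66.526° (east) — crosses 180°.
Leg 5: -148.786° → +139.127°, shortest Δλ = -72.087° (west) — crosses 180°.
Total crossings: 3.

3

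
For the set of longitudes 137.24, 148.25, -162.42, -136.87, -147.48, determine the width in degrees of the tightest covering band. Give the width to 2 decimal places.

85.89°

Sort the longitudes: -162.42°, -147.48°, -136.87°, +137.24°, +148.25°.
Eastward gaps between consecutive values (wrapping around): 14.94°, 10.61°, 274.11°, 11.01°, 49.33°.
Largest gap = 274.11° ⇒ minimal covering band is its complement: 360° − 274.11° = 85.89°.
Band runs from +137.24° eastward to -136.87°, crossing the antimeridian.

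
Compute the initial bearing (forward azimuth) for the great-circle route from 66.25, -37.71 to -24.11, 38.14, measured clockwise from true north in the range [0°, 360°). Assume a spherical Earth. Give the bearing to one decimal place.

Δλ = 38.14 − -37.71 = 75.85°.
θ = atan2( sin Δλ · cos φ₂ , cos φ₁ · sin φ₂ − sin φ₁ · cos φ₂ · cos Δλ )
  = atan2(0.88507, -0.36876) = 112.619° → normalised to [0°, 360°): 112.619°.

112.6°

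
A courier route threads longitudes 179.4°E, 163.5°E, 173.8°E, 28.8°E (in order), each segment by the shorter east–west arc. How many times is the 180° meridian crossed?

Leg 1: +179.4° → +163.5°, shortest Δλ = -15.9° (west) — does not cross 180°.
Leg 2: +163.5° → +173.8°, shortest Δλ = 10.3° (east) — does not cross 180°.
Leg 3: +173.8° → +28.8°, shortest Δλ = -145.0° (west) — does not cross 180°.
Total crossings: 0.

0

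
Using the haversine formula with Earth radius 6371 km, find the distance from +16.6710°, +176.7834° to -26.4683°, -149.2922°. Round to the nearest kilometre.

Δλ = -149.2922 − 176.7834 = -326.0756°; wrapped into (−180°, 180°]: 33.9244°.
Δφ = -26.4683 − 16.6710 = -43.1393°.
a = sin²(Δφ/2) + cos φ₁ · cos φ₂ · sin²(Δλ/2) = 0.208142.
c = 2·atan2(√a, √(1−a)) = 0.94750 rad → d = 6371·c ≈ 6036.51 km.

6037 km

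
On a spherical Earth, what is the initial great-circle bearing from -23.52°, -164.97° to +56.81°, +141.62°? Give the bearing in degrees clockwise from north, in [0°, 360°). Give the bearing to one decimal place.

333.9°

Δλ = 141.62 − -164.97 = 306.59°; wrapped into (−180°, 180°]: -53.41°.
θ = atan2( sin Δλ · cos φ₂ , cos φ₁ · sin φ₂ − sin φ₁ · cos φ₂ · cos Δλ )
  = atan2(-0.43953, 0.89755) = -26.091° → normalised to [0°, 360°): 333.909°.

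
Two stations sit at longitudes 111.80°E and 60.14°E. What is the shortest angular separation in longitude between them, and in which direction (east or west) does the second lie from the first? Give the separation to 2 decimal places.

51.66° west

Raw difference: 60.14 − 111.80 = -51.66°.
Normalise into (−180°, 180°]: -51.66° stays -51.66°.
Negative ⇒ the second point lies to the west; separation 51.66°.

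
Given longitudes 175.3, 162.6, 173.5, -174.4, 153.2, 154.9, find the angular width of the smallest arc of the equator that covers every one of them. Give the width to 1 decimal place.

Sort the longitudes: -174.4°, +153.2°, +154.9°, +162.6°, +173.5°, +175.3°.
Eastward gaps between consecutive values (wrapping around): 327.6°, 1.7°, 7.7°, 10.9°, 1.8°, 10.3°.
Largest gap = 327.6° ⇒ minimal covering band is its complement: 360° − 327.6° = 32.4°.
Band runs from +153.2° eastward to -174.4°, crossing the antimeridian.

32.4°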